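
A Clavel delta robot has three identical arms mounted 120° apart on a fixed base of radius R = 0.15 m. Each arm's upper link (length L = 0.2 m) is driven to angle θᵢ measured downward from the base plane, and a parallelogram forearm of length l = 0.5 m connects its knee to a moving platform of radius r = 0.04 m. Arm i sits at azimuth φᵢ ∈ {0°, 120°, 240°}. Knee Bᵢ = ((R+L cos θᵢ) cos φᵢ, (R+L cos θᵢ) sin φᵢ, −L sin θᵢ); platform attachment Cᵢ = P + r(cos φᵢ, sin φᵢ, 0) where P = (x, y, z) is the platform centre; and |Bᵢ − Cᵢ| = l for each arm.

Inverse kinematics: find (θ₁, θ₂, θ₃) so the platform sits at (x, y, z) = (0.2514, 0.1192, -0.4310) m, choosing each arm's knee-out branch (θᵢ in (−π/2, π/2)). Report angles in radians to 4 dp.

θ₁ = -0.2621, θ₂ = 0.6981, θ₃ = 1.2217

rotate P by −φ1: (0.2514, 0.1192, -0.4310)
  e−x'=-0.1414;  (l²−L²−(e−x')²−y'²−z²)/2L = -0.0249
  γ=atan2(-0.4310,-0.1414)=-1.8878;  ψ=arccos(-0.0549)=1.6257;  θ1=γ+ψ≈-0.2621
arm 2 (φ=120.0°): x'=-0.0225, y'=-0.2773
  A cos θ + B sin θ = C:  0.1325·cos θ + -0.4310·sin θ = -0.1755
  γ=atan2(-0.4310,0.1325)=-1.2726;  ψ=arccos(-0.3893)=1.9707;  θ2=γ+ψ≈0.6981
rotate P by −φ3: (-0.2289, 0.1581, -0.4310)
  A=0.3389, B=-0.4310, C=(l²−L²−A²−y'²−z²)/(2L)=-0.2891
  θ3 = atan2(B,A) + arccos(C/0.5483) = 1.2217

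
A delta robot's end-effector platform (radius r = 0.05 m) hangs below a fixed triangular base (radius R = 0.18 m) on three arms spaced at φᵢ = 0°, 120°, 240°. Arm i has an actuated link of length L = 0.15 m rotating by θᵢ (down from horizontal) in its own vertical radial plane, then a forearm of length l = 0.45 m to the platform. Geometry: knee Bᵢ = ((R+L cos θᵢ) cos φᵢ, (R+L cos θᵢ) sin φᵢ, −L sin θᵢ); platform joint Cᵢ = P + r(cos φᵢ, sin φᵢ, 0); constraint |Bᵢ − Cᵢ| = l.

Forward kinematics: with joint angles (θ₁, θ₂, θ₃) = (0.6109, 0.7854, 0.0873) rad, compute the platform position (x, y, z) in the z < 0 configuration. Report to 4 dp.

O1 = (0.2529·cos0.0°, 0.2529·sin0.0°, -0.0860) = (0.2529, 0.0000, -0.0860)
arm 2 at φ=120.0°: e+L cos θ2 = 0.2361;  O2 = (-0.1180, 0.2044, -0.1061)
φ3=240.0°: virtual centre (-0.1397, -0.2420, -0.0131), radius l
subtract pairs → two planes through P
linear system: -0.7418x+0.4089y = -0.0044−-0.0401z; -0.7852x+-0.4840y = 0.0069−0.1459z
Cramer: x(z) = -0.0010+0.0592z;  y(z) = -0.0126+0.2054z
quadratic in z: (1.0457)z²+(0.1368)z+(-0.1305)=0, √Δ=0.7513 → z ∈ {-0.4247, 0.2938}; z = -0.4247 (taking z<0)
x = -0.0262, y = -0.0998

(-0.0262, -0.0998, -0.4247)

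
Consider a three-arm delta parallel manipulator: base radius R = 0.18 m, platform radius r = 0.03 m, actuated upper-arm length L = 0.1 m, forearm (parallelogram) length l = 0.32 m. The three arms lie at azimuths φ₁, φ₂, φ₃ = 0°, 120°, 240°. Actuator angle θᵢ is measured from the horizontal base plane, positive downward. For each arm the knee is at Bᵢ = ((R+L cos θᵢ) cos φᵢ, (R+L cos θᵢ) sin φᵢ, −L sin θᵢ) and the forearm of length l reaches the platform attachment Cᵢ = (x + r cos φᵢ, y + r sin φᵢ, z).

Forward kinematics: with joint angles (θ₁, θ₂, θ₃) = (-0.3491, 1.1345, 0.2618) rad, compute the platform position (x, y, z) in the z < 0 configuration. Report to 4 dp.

(0.0747, -0.0658, -0.2293)

φ1=0.0°: virtual centre (0.2440, 0.0000, 0.0342), radius l
φ2=120.0°: virtual centre (-0.0961, 0.1665, -0.0906), radius l
S3 = (0.2466·cos240.0°, 0.2466·sin240.0°, -0.0259) = (-0.1233, -0.2136, -0.0259)
subtract pairs → two planes through P
linear system: -0.6802x+0.3330y = -0.0155−-0.2497z; -0.7345x+-0.4271y = 0.0008−-0.1202z
det = 0.5351;  x = 0.0119+-0.2741z,  y = -0.0223+0.1900z
quadratic in z: (1.1112)z²+(0.0503)z+(-0.0469)=0, √Δ=0.4592 → z ∈ {-0.2293, 0.1840}; z = -0.2293 (taking z<0)
x = 0.0747, y = -0.0658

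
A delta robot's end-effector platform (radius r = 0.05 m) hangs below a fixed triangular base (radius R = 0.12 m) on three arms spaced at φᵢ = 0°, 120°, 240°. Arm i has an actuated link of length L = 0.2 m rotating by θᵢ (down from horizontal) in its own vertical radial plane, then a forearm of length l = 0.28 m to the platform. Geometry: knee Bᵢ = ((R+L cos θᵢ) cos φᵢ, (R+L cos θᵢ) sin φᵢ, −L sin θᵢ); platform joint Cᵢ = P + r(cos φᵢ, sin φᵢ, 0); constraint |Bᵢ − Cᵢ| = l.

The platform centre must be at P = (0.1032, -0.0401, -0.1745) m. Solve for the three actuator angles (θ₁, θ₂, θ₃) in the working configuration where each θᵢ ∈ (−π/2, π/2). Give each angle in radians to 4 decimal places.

θ₁ = -0.2618, θ₂ = 0.9598, θ₃ = 0.6109

rotate P by −φ1: (0.1032, -0.0401, -0.1745)
  e−x'=-0.0332;  (l²−L²−(e−x')²−y'²−z²)/2L = 0.0131
  θ1 = atan2(B,A) + arccos(C/0.1776) = -0.2618
φ2=120.0° → target in arm frame (-0.0863, -0.0693)
  A cos θ + B sin θ = C:  0.1563·cos θ + -0.1745·sin θ = -0.0532
  θ2 = atan2(B,A) + arccos(C/0.2343) = 0.9598
φ3=240.0° → target in arm frame (-0.0169, 0.1094)
  e−x'=0.0869;  (l²−L²−(e−x')²−y'²−z²)/2L = -0.0289
  θ3 = atan2(B,A) + arccos(C/0.1949) = 0.6109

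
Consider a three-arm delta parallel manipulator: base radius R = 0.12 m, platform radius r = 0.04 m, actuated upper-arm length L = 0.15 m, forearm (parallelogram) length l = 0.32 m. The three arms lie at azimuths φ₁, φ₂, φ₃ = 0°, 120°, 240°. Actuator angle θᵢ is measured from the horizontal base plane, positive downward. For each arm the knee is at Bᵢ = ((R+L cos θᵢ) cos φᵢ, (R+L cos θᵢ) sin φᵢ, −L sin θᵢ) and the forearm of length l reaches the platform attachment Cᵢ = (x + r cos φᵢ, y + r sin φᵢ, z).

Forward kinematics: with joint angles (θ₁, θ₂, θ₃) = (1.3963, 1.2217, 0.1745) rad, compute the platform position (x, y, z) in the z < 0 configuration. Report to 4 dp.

(-0.1131, -0.1327, -0.3395)

φ1=0.0°: virtual centre (0.1060, 0.0000, -0.1477), radius l
φ2=120.0°: virtual centre (-0.0657, 0.1137, -0.1410), radius l
arm 3 at φ=240.0°: e+L cos θ3 = 0.2277;  S3 = (-0.1139, -0.1972, -0.0260)
subtract pairs → two planes through P
[-0.3434 0.2274 0.0135]·P = 0.0040;  [-0.4398 -0.3944 0.2434]·P = 0.0195
Cramer: x(z) = -0.0256+0.2577z;  y(z) = -0.0208+0.3296z
quadratic in z: (1.1751)z²+(0.2139)z+(-0.0628)=0, √Δ=0.5840 → z ∈ {-0.3395, 0.1575}; z = -0.3395 (taking z<0)
x = -0.1131, y = -0.1327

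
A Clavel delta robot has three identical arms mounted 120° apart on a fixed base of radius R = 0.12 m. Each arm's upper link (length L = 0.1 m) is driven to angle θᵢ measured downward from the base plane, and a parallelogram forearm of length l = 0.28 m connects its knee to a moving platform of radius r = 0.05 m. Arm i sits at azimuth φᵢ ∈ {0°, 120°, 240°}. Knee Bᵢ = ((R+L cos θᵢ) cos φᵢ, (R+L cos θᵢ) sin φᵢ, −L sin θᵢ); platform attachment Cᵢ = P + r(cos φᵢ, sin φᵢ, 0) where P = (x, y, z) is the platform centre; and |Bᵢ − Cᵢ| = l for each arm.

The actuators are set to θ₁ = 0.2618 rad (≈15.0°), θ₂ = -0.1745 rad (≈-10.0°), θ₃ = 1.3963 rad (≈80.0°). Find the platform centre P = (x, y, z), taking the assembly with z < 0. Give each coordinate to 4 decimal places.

(0.0498, 0.1541, -0.2284)

φ1=0.0°: virtual centre (0.1666, 0.0000, -0.0259), radius l
arm 2 at φ=120.0°: ρ2 = 0.1685;  S2 = (-0.0842, 0.1459, 0.0174)
arm 3 at φ=240.0°: ρ3 = 0.0874;  S3 = (-0.0437, -0.0757, -0.0985)
|S₂|²−|S₁|² = 0.0003;  |S₃|²−|S₁|² = -0.0111
[-0.5017 0.2918 0.0865]·P = 0.0003;  [-0.4205 -0.1513 -0.1452]·P = -0.0111
Cramer: x(z) = 0.0161-0.1474z;  y(z) = 0.0286-0.5498z
sphere 1 gives Az²+Bz+C=0 with A=1.3240, B=0.0647, C=-0.0543;  B²−4AC=0.2916;  roots -0.2284, 0.1795;  negative root z = -0.2284
x = 0.0498, y = 0.1541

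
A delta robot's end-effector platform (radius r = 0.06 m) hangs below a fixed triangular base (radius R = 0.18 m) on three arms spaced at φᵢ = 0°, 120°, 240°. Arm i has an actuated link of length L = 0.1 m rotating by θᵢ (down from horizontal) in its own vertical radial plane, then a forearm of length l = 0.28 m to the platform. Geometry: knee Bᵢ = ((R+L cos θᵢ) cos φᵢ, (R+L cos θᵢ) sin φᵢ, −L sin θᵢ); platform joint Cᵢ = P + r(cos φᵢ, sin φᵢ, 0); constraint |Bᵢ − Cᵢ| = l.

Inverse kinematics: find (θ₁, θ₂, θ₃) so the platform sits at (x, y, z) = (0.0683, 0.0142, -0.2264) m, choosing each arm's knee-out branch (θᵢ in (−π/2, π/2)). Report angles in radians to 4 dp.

θ₁ = -0.0878, θ₂ = 0.6981, θ₃ = 0.8723

arm 1 (φ=0.0°): x'=0.0683, y'=0.0142
  A=0.0517, B=-0.2264, C=(l²−L²−A²−y'²−z²)/(2L)=0.0713
  √(A²+B²)=0.2322;  θ1 = -1.3463+1.2585 ≈ -0.0878
rotate P by −φ2: (-0.0219, -0.0662, -0.2264)
  e−x'=0.1419;  (l²−L²−(e−x')²−y'²−z²)/2L = -0.0368
  √(A²+B²)=0.2672;  θ2 = -1.0111+1.7091 ≈ 0.6981
φ3=240.0° → target in arm frame (-0.0464, 0.0520)
  A cos θ + B sin θ = C:  0.1664·cos θ + -0.2264·sin θ = -0.0664
  √(A²+B²)=0.2810;  θ3 = -0.9368+1.8092 ≈ 0.8723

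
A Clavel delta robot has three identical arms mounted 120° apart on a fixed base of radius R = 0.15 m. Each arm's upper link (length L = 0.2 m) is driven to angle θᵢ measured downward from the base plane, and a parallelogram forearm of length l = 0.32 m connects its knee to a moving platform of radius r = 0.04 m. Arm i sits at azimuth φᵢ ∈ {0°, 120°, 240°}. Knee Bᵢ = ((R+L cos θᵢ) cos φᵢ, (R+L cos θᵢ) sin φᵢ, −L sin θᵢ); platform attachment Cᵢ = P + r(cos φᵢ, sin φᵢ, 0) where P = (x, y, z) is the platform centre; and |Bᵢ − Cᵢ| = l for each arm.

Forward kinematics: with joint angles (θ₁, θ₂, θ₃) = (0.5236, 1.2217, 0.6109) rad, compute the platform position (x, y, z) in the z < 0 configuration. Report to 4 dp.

(0.0666, -0.0940, -0.3160)

φ1=0.0°: virtual centre (0.2832, 0.0000, -0.1000), radius l
O2 = (0.1784·cos120.0°, 0.1784·sin120.0°, -0.1879) = (-0.0892, 0.1545, -0.1879)
φ3=240.0°: virtual centre (-0.1369, -0.2371, -0.1147), radius l
|O₂|²−|O₁|² = -0.0231;  |O₃|²−|O₁|² = -0.0021
linear system: -0.7448x+0.3090y = -0.0231−-0.1759z; -0.8402x+-0.4743y = -0.0021−-0.0294z
Cramer: x(z) = 0.0189-0.1509z;  y(z) = -0.0291+0.2053z
quadratic in z: (1.0649)z²+(0.2678)z+(-0.0217)=0, √Δ=0.4051 → z ∈ {-0.3160, 0.0644}; z = -0.3160 (taking z<0)
x = 0.0666, y = -0.0940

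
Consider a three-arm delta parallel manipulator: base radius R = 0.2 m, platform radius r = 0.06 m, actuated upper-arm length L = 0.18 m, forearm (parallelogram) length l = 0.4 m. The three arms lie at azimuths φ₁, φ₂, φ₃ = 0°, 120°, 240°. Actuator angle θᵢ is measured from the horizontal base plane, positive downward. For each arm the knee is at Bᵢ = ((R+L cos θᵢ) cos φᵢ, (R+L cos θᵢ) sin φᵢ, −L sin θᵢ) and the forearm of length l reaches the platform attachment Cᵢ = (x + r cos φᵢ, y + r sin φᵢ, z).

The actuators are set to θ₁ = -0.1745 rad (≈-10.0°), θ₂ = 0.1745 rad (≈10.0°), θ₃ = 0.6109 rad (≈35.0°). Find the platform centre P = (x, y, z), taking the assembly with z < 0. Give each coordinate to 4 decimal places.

φ1=0.0°: virtual centre (0.3173, 0.0000, 0.0313), radius l
φ2=120.0°: virtual centre (-0.1586, 0.2748, -0.0313), radius l
S3 = (0.2874·cos240.0°, 0.2874·sin240.0°, -0.1032) = (-0.1437, -0.2489, -0.1032)
subtract pairs → two planes through P
[-0.9518 0.5495 -0.1250]·P = 0.0000;  [-0.9220 -0.4979 -0.2690]·P = -0.0084
det = 0.9805;  x = 0.0047+-0.2142z,  y = 0.0081+-0.1436z
into |P−S₁|² = l²: 1.0665z² + 0.0691z + -0.0612 = 0;  Δ = 0.2661;  z = -0.2742 or 0.2094 → z<0 root = -0.2742
x = 0.0634, y = 0.0475

(0.0634, 0.0475, -0.2742)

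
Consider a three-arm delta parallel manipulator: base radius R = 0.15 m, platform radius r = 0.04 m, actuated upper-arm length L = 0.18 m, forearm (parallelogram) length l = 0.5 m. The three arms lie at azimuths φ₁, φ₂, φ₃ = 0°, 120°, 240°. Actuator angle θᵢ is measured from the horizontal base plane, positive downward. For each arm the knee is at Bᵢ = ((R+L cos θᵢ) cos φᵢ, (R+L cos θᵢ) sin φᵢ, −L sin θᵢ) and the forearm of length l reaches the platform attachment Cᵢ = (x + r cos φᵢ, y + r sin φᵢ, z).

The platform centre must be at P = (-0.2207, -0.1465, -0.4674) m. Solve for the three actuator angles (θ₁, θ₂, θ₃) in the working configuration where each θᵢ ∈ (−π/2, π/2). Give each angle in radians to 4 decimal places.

θ₁ = 1.3088, θ₂ = 0.7854, θ₃ = -0.0874

arm 1 (φ=0.0°): x'=-0.2207, y'=-0.1465
  e−x'=0.3307;  (l²−L²−(e−x')²−y'²−z²)/2L = -0.3658
  √(A²+B²)=0.5726;  θ1 = -0.9550+2.2638 ≈ 1.3088
φ2=120.0° → target in arm frame (-0.0165, 0.2644)
  A=0.1265, B=-0.4674, C=(l²−L²−A²−y'²−z²)/(2L)=-0.2410
  θ2 = atan2(B,A) + arccos(C/0.4842) = 0.7854
φ3=240.0° → target in arm frame (0.2372, -0.1179)
  A=-0.1272, B=-0.4674, C=(l²−L²−A²−y'²−z²)/(2L)=-0.0860
  √(A²+B²)=0.4844;  θ3 = -1.8366+1.7492 ≈ -0.0874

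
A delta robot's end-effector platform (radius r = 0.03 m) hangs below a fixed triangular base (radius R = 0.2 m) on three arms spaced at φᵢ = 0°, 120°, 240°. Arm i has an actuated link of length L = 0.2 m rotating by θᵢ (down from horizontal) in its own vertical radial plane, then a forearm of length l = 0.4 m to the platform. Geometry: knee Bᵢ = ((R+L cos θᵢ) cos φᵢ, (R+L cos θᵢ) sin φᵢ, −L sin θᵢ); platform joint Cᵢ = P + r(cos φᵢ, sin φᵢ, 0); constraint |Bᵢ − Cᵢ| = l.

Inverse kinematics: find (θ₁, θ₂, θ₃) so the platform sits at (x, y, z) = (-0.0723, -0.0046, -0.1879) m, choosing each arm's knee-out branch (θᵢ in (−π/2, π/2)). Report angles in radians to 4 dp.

θ₁ = 0.6979, θ₂ = -0.0874, θ₃ = -0.1743

rotate P by −φ1: (-0.0723, -0.0046, -0.1879)
  A cos θ + B sin θ = C:  0.2423·cos θ + -0.1879·sin θ = 0.0649
  √(A²+B²)=0.3066;  θ1 = -0.6596+1.3575 ≈ 0.6979
arm 2 (φ=120.0°): x'=0.0322, y'=0.0649
  A=0.1378, B=-0.1879, C=(l²−L²−A²−y'²−z²)/(2L)=0.1537
  √(A²+B²)=0.2330;  θ2 = -0.9379+0.8505 ≈ -0.0874
φ3=240.0° → target in arm frame (0.0401, -0.0603)
  e−x'=0.1299;  (l²−L²−(e−x')²−y'²−z²)/2L = 0.1605
  √(A²+B²)=0.2284;  θ3 = -0.9660+0.7918 ≈ -0.1743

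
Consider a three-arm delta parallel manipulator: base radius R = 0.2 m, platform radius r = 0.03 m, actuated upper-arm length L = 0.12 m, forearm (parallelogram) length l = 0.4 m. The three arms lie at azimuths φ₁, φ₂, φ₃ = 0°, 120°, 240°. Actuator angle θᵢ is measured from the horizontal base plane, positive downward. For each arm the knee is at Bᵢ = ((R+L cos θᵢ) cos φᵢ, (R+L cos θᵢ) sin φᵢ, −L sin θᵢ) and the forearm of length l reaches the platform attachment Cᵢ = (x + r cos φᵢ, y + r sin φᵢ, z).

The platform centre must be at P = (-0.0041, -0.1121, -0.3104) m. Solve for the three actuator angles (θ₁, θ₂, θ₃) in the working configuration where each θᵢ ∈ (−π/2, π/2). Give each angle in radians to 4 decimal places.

rotate P by −φ1: (-0.0041, -0.1121, -0.3104)
  e−x'=0.1741;  (l²−L²−(e−x')²−y'²−z²)/2L = 0.0266
  θ1 = atan2(B,A) + arccos(C/0.3559) = 0.4365
rotate P by −φ2: (-0.0950, 0.0596, -0.3104)
  A=0.2650, B=-0.3104, C=(l²−L²−A²−y'²−z²)/(2L)=-0.1023
  √(A²+B²)=0.4082;  θ2 = -0.8641+1.8240 ≈ 0.9600
arm 3 (φ=240.0°): x'=0.0991, y'=0.0525
  A=0.0709, B=-0.3104, C=(l²−L²−A²−y'²−z²)/(2L)=0.1728
  γ=atan2(-0.3104,0.0709)=-1.3463;  ψ=arccos(0.5428)=0.9971;  θ3=γ+ψ≈-0.3492

θ₁ = 0.4365, θ₂ = 0.9600, θ₃ = -0.3492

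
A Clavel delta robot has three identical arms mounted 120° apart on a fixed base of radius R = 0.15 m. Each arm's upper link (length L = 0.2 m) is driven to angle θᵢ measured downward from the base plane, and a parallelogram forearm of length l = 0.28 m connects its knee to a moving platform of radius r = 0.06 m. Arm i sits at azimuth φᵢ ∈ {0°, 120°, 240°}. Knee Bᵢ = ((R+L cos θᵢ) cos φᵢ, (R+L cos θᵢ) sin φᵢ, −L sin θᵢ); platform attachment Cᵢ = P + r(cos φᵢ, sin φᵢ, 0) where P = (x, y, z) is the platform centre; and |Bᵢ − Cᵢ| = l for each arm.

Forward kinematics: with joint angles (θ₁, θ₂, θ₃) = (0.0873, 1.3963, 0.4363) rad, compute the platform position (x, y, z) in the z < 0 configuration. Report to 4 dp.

φ1=0.0°: virtual centre (0.2892, 0.0000, -0.0174), radius l
O2 = (0.1247·cos120.0°, 0.1247·sin120.0°, -0.1970) = (-0.0624, 0.1080, -0.1970)
O3 = (0.2713·cos240.0°, 0.2713·sin240.0°, -0.0845) = (-0.1356, -0.2349, -0.0845)
subtract pairs → two planes through P
[-0.7032 0.2160 -0.3590]·P = -0.0296;  [-0.8497 -0.4698 -0.1342]·P = -0.0032
Cramer: x(z) = 0.0284-0.3846z;  y(z) = -0.0445+0.4101z
quadratic in z: (1.3161)z²+(0.1990)z+(-0.0081)=0, √Δ=0.2867 → z ∈ {-0.1845, 0.0333}; z = -0.1845 (taking z<0)
x = 0.0994, y = -0.1202

(0.0994, -0.1202, -0.1845)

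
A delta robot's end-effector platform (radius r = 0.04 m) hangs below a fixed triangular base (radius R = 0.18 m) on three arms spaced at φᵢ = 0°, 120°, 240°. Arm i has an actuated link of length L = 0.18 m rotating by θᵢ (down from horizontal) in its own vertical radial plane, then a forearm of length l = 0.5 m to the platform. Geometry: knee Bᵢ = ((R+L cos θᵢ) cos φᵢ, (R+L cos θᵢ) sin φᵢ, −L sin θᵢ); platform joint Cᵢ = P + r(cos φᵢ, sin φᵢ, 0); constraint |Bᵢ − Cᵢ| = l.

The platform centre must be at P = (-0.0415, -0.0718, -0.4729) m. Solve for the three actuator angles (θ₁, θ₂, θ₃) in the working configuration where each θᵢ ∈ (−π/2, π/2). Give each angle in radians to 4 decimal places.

θ₁ = 0.6109, θ₂ = 0.6107, θ₃ = 0.1743

φ1=0.0° → target in arm frame (-0.0415, -0.0718)
  e−x'=0.1815;  (l²−L²−(e−x')²−y'²−z²)/2L = -0.1226
  √(A²+B²)=0.5065;  θ1 = -1.2043+1.8152 ≈ 0.6109
arm 2 (φ=120.0°): x'=-0.0414, y'=0.0718
  A=0.1814, B=-0.4729, C=(l²−L²−A²−y'²−z²)/(2L)=-0.1225
  √(A²+B²)=0.5065;  θ2 = -1.2045+1.8151 ≈ 0.6107
φ3=240.0° → target in arm frame (0.0829, 0.0000)
  e−x'=0.0571;  (l²−L²−(e−x')²−y'²−z²)/2L = -0.0258
  θ3 = atan2(B,A) + arccos(C/0.4763) = 0.1743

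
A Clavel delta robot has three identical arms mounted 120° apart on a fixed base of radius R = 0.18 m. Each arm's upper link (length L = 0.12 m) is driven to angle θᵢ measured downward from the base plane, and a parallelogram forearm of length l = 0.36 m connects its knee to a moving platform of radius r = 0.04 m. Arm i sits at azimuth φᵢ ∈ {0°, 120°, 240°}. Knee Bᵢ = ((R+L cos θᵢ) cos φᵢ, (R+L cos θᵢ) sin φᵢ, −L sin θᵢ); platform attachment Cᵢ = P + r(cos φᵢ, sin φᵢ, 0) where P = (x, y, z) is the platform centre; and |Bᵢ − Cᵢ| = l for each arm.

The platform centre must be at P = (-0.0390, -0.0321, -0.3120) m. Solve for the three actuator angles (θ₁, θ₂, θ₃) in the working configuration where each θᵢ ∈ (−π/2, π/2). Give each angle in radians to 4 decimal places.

rotate P by −φ1: (-0.0390, -0.0321, -0.3120)
  A cos θ + B sin θ = C:  0.1790·cos θ + -0.3120·sin θ = -0.0634
  √(A²+B²)=0.3597;  θ1 = -1.0499+1.7480 ≈ 0.6980
φ2=120.0° → target in arm frame (-0.0083, 0.0498)
  A cos θ + B sin θ = C:  0.1483·cos θ + -0.3120·sin θ = -0.0276
  √(A²+B²)=0.3455;  θ2 = -1.1271+1.6507 ≈ 0.5236
rotate P by −φ3: (0.0473, -0.0177, -0.3120)
  e−x'=0.0927;  (l²−L²−(e−x')²−y'²−z²)/2L = 0.0373
  √(A²+B²)=0.3255;  θ3 = -1.2820+1.4560 ≈ 0.1740

θ₁ = 0.6980, θ₂ = 0.5236, θ₃ = 0.1740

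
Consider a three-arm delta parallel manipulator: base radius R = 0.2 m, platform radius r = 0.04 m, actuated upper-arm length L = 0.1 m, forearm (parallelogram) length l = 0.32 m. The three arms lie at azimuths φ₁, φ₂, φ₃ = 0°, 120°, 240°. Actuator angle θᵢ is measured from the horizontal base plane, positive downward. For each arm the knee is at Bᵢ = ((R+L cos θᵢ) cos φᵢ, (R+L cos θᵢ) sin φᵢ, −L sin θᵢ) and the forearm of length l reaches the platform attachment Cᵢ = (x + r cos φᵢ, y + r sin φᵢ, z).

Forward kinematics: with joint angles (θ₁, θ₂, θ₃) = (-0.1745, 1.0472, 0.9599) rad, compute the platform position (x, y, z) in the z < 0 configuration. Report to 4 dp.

(0.0906, -0.0073, -0.2550)

centre 1 = (0.2585·cos0.0°, 0.2585·sin0.0°, 0.0174) = (0.2585, 0.0000, 0.0174)
arm 2 at φ=120.0°: (R−r)+L cos θ2 = 0.2100;  centre 2 = (-0.1050, 0.1819, -0.0866)
centre 3 = (0.2174·cos240.0°, 0.2174·sin240.0°, -0.0819) = (-0.1087, -0.1882, -0.0819)
eliminate P² terms by subtracting sphere 1 from 2 and 3
linear system: -0.7270x+0.3637y = -0.0155−-0.2079z; -0.7343x+-0.3765y = -0.0132−-0.1985z
Cramer: x(z) = 0.0197-0.2783z;  y(z) = -0.0034+0.0154z
quadratic in z: (1.0777)z²+(0.0981)z+(-0.0450)=0, √Δ=0.4515 → z ∈ {-0.2550, 0.1639}; z = -0.2550 (taking z<0)
x = 0.0906, y = -0.0073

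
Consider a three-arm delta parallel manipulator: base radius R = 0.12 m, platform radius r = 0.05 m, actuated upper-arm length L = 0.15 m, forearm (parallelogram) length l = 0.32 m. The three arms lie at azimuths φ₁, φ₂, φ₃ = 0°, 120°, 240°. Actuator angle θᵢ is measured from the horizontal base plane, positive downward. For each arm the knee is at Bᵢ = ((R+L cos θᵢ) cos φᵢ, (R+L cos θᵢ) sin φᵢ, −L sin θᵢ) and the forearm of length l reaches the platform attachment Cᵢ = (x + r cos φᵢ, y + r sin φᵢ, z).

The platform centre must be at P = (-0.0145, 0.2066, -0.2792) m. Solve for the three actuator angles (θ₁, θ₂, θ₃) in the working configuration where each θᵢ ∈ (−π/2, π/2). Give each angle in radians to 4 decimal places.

φ1=0.0° → target in arm frame (-0.0145, 0.2066)
  A=0.0845, B=-0.2792, C=(l²−L²−A²−y'²−z²)/(2L)=-0.1596
  θ1 = atan2(B,A) + arccos(C/0.2917) = 0.8728
rotate P by −φ2: (0.1862, -0.0907, -0.2792)
  e−x'=-0.1162;  (l²−L²−(e−x')²−y'²−z²)/2L = -0.0659
  γ=atan2(-0.2792,-0.1162)=-1.9651;  ψ=arccos(-0.2181)=1.7906;  θ2=γ+ψ≈-0.1745
φ3=240.0° → target in arm frame (-0.1717, -0.1159)
  A=0.2417, B=-0.2792, C=(l²−L²−A²−y'²−z²)/(2L)=-0.2329
  √(A²+B²)=0.3693;  θ3 = -0.8573+2.2534 ≈ 1.3961

θ₁ = 0.8728, θ₂ = -0.1745, θ₃ = 1.3961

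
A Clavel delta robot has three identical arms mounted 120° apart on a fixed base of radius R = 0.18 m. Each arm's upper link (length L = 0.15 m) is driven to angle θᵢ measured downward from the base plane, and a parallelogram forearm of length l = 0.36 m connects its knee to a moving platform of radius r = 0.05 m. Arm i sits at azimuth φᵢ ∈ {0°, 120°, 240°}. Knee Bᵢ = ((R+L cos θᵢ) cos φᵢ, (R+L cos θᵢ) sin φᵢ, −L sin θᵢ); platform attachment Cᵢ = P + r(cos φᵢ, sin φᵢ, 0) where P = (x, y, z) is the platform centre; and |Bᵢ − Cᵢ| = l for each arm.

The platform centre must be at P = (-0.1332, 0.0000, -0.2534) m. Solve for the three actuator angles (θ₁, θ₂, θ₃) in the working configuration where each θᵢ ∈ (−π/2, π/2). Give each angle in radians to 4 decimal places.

θ₁ = 1.0475, θ₂ = -0.0871, θ₃ = -0.0871

arm 1 (φ=0.0°): x'=-0.1332, y'=0.0000
  e−x'=0.2632;  (l²−L²−(e−x')²−y'²−z²)/2L = -0.0880
  √(A²+B²)=0.3654;  θ1 = -0.7664+1.8139 ≈ 1.0475
arm 2 (φ=120.0°): x'=0.0666, y'=0.1154
  A=0.0634, B=-0.2534, C=(l²−L²−A²−y'²−z²)/(2L)=0.0852
  θ2 = atan2(B,A) + arccos(C/0.2612) = -0.0871
φ3=240.0° → target in arm frame (0.0666, -0.1154)
  A=0.0634, B=-0.2534, C=(l²−L²−A²−y'²−z²)/(2L)=0.0852
  θ3 = atan2(B,A) + arccos(C/0.2612) = -0.0871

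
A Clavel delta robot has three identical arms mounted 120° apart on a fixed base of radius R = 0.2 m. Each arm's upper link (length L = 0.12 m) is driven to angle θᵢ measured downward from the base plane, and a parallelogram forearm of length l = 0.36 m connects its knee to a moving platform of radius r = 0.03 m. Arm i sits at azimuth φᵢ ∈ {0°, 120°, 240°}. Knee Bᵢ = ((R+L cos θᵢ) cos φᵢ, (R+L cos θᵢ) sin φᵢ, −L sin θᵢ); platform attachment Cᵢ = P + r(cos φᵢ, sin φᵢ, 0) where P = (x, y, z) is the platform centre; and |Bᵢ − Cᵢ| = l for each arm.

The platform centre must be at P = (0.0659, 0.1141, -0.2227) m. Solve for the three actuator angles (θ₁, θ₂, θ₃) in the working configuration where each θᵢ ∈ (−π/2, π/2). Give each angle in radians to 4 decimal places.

rotate P by −φ1: (0.0659, 0.1141, -0.2227)
  e−x'=0.1041;  (l²−L²−(e−x')²−y'²−z²)/2L = 0.1740
  θ1 = atan2(B,A) + arccos(C/0.2458) = -0.3489
rotate P by −φ2: (0.0659, -0.1141, -0.2227)
  A cos θ + B sin θ = C:  0.1041·cos θ + -0.2227·sin θ = 0.1739
  √(A²+B²)=0.2458;  θ2 = -1.1334+0.7850 ≈ -0.3484
φ3=240.0° → target in arm frame (-0.1318, 0.0000)
  A=0.3018, B=-0.2227, C=(l²−L²−A²−y'²−z²)/(2L)=-0.1061
  θ3 = atan2(B,A) + arccos(C/0.3750) = 1.2218

θ₁ = -0.3489, θ₂ = -0.3484, θ₃ = 1.2218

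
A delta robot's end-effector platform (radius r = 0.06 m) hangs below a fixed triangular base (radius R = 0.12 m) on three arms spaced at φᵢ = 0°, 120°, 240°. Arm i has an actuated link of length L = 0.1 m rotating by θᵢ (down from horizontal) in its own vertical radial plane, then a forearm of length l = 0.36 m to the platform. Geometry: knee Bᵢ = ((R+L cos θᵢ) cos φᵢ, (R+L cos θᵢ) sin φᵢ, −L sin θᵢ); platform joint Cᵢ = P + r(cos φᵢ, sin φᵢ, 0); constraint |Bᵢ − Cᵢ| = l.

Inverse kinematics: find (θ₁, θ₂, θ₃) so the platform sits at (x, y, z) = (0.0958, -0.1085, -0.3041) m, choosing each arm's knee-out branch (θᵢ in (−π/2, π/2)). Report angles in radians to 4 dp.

θ₁ = -0.3490, θ₂ = 0.7853, θ₃ = -0.0877

arm 1 (φ=0.0°): x'=0.0958, y'=-0.1085
  A=-0.0358, B=-0.3041, C=(l²−L²−A²−y'²−z²)/(2L)=0.0703
  θ1 = atan2(B,A) + arccos(C/0.3062) = -0.3490
φ2=120.0° → target in arm frame (-0.1419, -0.0287)
  A=0.2019, B=-0.3041, C=(l²−L²−A²−y'²−z²)/(2L)=-0.0723
  θ2 = atan2(B,A) + arccos(C/0.3650) = 0.7853
φ3=240.0° → target in arm frame (0.0461, 0.1372)
  e−x'=0.0139;  (l²−L²−(e−x')²−y'²−z²)/2L = 0.0405
  θ3 = atan2(B,A) + arccos(C/0.3044) = -0.0877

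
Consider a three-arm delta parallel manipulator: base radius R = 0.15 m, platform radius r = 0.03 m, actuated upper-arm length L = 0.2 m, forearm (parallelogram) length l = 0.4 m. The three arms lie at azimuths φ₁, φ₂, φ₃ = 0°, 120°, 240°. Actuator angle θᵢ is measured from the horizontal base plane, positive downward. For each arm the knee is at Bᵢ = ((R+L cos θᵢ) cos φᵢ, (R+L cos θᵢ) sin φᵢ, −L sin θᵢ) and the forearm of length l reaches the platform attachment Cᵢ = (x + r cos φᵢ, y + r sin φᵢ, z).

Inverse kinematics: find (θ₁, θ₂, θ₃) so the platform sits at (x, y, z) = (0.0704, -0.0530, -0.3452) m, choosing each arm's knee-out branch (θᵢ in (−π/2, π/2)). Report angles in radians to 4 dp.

φ1=0.0° → target in arm frame (0.0704, -0.0530)
  A=0.0496, B=-0.3452, C=(l²−L²−A²−y'²−z²)/(2L)=-0.0111
  γ=atan2(-0.3452,0.0496)=-1.4281;  ψ=arccos(-0.0318)=1.6026;  θ1=γ+ψ≈0.1745
rotate P by −φ2: (-0.0811, -0.0345, -0.3452)
  A cos θ + B sin θ = C:  0.2011·cos θ + -0.3452·sin θ = -0.1020
  γ=atan2(-0.3452,0.2011)=-1.0433;  ψ=arccos(-0.2553)=1.8289;  θ2=γ+ψ≈0.7856
rotate P by −φ3: (0.0107, 0.0875, -0.3452)
  A=0.1093, B=-0.3452, C=(l²−L²−A²−y'²−z²)/(2L)=-0.0469
  γ=atan2(-0.3452,0.1093)=-1.2642;  ψ=arccos(-0.1295)=1.7007;  θ3=γ+ψ≈0.4365

θ₁ = 0.1745, θ₂ = 0.7856, θ₃ = 0.4365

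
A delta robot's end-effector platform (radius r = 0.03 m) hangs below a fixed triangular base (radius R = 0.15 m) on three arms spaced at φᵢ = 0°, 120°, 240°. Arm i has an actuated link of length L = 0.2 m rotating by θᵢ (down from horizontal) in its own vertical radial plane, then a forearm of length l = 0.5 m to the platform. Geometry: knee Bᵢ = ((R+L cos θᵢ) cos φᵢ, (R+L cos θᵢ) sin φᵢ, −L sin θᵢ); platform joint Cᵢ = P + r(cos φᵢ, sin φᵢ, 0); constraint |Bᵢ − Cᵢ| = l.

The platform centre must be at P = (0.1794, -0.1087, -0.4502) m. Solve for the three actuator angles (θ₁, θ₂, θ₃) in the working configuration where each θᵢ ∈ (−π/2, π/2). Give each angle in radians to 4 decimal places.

θ₁ = -0.0870, θ₂ = 1.0473, θ₃ = 0.5236

rotate P by −φ1: (0.1794, -0.1087, -0.4502)
  e−x'=-0.0594;  (l²−L²−(e−x')²−y'²−z²)/2L = -0.0201
  √(A²+B²)=0.4541;  θ1 = -1.7020+1.6150 ≈ -0.0870
φ2=120.0° → target in arm frame (-0.1838, -0.1010)
  e−x'=0.3038;  (l²−L²−(e−x')²−y'²−z²)/2L = -0.2380
  θ2 = atan2(B,A) + arccos(C/0.5431) = 1.0473
rotate P by −φ3: (0.0044, 0.2097, -0.4502)
  A=0.1156, B=-0.4502, C=(l²−L²−A²−y'²−z²)/(2L)=-0.1250
  γ=atan2(-0.4502,0.1156)=-1.3195;  ψ=arccos(-0.2690)=1.8432;  θ3=γ+ψ≈0.5236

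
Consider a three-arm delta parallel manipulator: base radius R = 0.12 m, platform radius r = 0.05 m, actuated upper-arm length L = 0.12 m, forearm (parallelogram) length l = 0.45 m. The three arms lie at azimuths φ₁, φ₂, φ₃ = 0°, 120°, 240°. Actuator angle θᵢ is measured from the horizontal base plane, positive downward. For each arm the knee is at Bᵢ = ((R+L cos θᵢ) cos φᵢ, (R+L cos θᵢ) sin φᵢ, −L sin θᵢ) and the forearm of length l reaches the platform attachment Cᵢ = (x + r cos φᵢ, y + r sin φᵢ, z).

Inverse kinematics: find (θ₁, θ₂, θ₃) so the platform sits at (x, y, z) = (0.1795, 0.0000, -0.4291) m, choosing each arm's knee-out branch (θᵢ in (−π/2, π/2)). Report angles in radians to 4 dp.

rotate P by −φ1: (0.1795, 0.0000, -0.4291)
  A=-0.1095, B=-0.4291, C=(l²−L²−A²−y'²−z²)/(2L)=-0.0334
  θ1 = atan2(B,A) + arccos(C/0.4429) = -0.1744
rotate P by −φ2: (-0.0897, -0.1555, -0.4291)
  A cos θ + B sin θ = C:  0.1597·cos θ + -0.4291·sin θ = -0.1905
  θ2 = atan2(B,A) + arccos(C/0.4579) = 0.7854
arm 3 (φ=240.0°): x'=-0.0898, y'=0.1555
  e−x'=0.1598;  (l²−L²−(e−x')²−y'²−z²)/2L = -0.1905
  √(A²+B²)=0.4579;  θ3 = -1.2144+1.9998 ≈ 0.7854

θ₁ = -0.1744, θ₂ = 0.7854, θ₃ = 0.7854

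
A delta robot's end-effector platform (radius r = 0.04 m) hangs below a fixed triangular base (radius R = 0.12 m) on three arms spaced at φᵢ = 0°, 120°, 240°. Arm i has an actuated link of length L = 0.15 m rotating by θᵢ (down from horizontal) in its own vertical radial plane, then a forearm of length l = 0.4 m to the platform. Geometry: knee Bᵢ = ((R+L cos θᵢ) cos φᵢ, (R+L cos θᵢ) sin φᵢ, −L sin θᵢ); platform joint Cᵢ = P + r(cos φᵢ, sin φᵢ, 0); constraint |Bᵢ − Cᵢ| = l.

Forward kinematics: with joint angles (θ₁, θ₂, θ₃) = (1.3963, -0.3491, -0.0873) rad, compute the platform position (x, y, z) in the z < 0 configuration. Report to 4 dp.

(-0.2716, 0.0283, -0.2765)

φ1=0.0°: virtual centre (0.1060, 0.0000, -0.1477), radius l
φ2=120.0°: virtual centre (-0.1105, 0.1914, 0.0513), radius l
arm 3 at φ=240.0°: (R−r)+L cos θ3 = 0.2294;  O3 = (-0.1147, -0.1987, 0.0131)
subtract pairs → two planes through P
[-0.4330 0.3827 0.3981]·P = 0.0184;  [-0.4415 -0.3974 0.3216]·P = 0.0197
det = 0.3410;  x = -0.0436+0.8247z,  y = -0.0013+-0.1070z
quadratic in z: (1.6916)z²+(0.0489)z+(-0.1158)=0, √Δ=0.8865 → z ∈ {-0.2765, 0.2476}; z = -0.2765 (taking z<0)
x = -0.2716, y = 0.0283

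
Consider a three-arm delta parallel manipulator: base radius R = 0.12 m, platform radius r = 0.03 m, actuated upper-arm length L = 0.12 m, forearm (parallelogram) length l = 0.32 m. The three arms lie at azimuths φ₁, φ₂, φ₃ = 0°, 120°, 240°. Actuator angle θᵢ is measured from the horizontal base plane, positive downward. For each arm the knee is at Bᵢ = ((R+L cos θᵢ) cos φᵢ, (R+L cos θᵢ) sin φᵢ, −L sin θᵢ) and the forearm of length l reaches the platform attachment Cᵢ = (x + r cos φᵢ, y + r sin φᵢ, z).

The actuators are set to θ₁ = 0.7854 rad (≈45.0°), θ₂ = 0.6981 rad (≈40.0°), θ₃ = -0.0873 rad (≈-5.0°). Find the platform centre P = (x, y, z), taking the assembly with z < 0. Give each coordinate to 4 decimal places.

(-0.0580, -0.0797, -0.2893)

φ1=0.0°: virtual centre (0.1749, 0.0000, -0.0849), radius l
φ2=120.0°: virtual centre (-0.0910, 0.1576, -0.0771), radius l
φ3=240.0°: virtual centre (-0.1048, -0.1815, 0.0105), radius l
subtract pairs → two planes through P
plane₁₂: -0.5316x+0.3151y+0.0154z = 0.0013
Cramer: x(z) = -0.0066+0.1779z;  y(z) = -0.0071+0.2511z
quadratic in z: (1.0947)z²+(0.1016)z+(-0.0622)=0, √Δ=0.5318 → z ∈ {-0.2893, 0.1965}; z = -0.2893 (taking z<0)
x = -0.0580, y = -0.0797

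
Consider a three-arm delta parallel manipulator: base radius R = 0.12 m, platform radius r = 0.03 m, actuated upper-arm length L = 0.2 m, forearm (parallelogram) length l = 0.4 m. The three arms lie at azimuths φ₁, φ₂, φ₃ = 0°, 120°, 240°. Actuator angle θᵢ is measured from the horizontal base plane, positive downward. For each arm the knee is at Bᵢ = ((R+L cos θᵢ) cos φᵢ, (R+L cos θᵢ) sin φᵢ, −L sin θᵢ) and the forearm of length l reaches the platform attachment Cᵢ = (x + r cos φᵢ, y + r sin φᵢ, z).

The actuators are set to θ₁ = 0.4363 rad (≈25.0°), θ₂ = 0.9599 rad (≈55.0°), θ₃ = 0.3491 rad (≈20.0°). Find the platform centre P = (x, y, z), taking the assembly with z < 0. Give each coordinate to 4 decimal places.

(0.0479, -0.1107, -0.3973)

φ1=0.0°: virtual centre (0.2713, 0.0000, -0.0845), radius l
φ2=120.0°: virtual centre (-0.1024, 0.1773, -0.1638), radius l
arm 3 at φ=240.0°: (R−r)+L cos θ3 = 0.2779;  O3 = (-0.1390, -0.2407, -0.0684)
subtract pairs → two planes through P
[-0.7472 0.3546 -0.1586]·P = -0.0120;  [-0.8205 -0.4814 0.0322]·P = 0.0012
Cramer: x(z) = 0.0082-0.0998z;  y(z) = -0.0165+0.2370z
sphere 1 gives Az²+Bz+C=0 with A=1.0661, B=0.2137, C=-0.0834;  B²−4AC=0.4013;  roots -0.3973, 0.1969;  negative root z = -0.3973
x = 0.0479, y = -0.1107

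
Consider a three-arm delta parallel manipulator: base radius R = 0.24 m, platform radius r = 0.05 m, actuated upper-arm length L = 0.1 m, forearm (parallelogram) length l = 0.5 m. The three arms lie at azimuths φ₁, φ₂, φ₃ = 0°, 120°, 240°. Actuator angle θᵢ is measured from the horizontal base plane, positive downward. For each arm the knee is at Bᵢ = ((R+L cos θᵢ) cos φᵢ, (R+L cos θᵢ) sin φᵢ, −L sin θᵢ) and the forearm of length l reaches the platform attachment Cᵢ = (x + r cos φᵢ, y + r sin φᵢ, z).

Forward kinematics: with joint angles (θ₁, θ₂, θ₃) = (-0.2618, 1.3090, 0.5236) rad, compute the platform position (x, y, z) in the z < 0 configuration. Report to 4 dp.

O1 = (0.2866·cos0.0°, 0.2866·sin0.0°, 0.0259) = (0.2866, 0.0000, 0.0259)
O2 = (0.2159·cos120.0°, 0.2159·sin120.0°, -0.0966) = (-0.1079, 0.1870, -0.0966)
arm 3 at φ=240.0°: e+L cos θ3 = 0.2766;  O3 = (-0.1383, -0.2395, -0.0500)
eliminate P² terms by subtracting sphere 1 from 2 and 3
[-0.7891 0.3739 -0.2449]·P = -0.0269;  [-0.8498 -0.4791 -0.1518]·P = -0.0038
det = 0.6958;  x = 0.0205+-0.2502z,  y = -0.0285+0.1271z
into |P−O₁|² = l²: 1.0788z² + 0.0741z + -0.1777 = 0;  Δ = 0.7724;  z = -0.4417 or 0.3730 → z<0 root = -0.4417
x = 0.1311, y = -0.0846

(0.1311, -0.0846, -0.4417)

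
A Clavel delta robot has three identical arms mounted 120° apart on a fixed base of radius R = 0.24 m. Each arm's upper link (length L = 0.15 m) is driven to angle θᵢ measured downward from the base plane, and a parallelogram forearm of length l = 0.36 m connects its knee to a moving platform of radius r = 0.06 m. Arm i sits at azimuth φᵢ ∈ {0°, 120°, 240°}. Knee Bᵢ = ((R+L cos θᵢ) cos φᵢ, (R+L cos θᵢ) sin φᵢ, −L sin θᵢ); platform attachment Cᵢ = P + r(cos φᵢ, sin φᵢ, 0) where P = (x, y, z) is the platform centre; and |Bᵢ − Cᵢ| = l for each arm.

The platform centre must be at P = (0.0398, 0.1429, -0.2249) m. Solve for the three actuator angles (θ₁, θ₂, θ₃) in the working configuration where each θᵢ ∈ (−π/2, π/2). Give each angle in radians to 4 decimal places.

θ₁ = 0.3491, θ₂ = -0.2614, θ₃ = 1.3964

rotate P by −φ1: (0.0398, 0.1429, -0.2249)
  A cos θ + B sin θ = C:  0.1402·cos θ + -0.2249·sin θ = 0.0548
  √(A²+B²)=0.2650;  θ1 = -1.0134+1.3625 ≈ 0.3491
arm 2 (φ=120.0°): x'=0.1039, y'=-0.1059
  A=0.0761, B=-0.2249, C=(l²−L²−A²−y'²−z²)/(2L)=0.1317
  γ=atan2(-0.2249,0.0761)=-1.2443;  ψ=arccos(0.5546)=0.9829;  θ2=γ+ψ≈-0.2614
φ3=240.0° → target in arm frame (-0.1437, -0.0370)
  A cos θ + B sin θ = C:  0.3237·cos θ + -0.2249·sin θ = -0.1653
  √(A²+B²)=0.3941;  θ3 = -0.6073+2.0037 ≈ 1.3964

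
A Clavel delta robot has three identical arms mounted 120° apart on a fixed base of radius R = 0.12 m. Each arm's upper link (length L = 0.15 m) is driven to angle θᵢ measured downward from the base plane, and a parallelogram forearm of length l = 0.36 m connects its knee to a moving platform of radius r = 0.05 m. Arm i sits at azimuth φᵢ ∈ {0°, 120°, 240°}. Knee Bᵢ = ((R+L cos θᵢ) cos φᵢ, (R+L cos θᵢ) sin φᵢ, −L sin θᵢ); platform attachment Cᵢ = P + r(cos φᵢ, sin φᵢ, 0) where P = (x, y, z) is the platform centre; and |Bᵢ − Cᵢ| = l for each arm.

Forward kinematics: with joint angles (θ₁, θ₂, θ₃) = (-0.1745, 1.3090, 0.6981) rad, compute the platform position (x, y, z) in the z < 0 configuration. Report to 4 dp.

(0.1885, -0.1093, -0.3157)

φ1=0.0°: virtual centre (0.2177, 0.0000, 0.0260), radius l
O2 = (0.1088·cos120.0°, 0.1088·sin120.0°, -0.1449) = (-0.0544, 0.0942, -0.1449)
O3 = (0.1849·cos240.0°, 0.1849·sin240.0°, -0.0964) = (-0.0925, -0.1601, -0.0964)
subtract pairs → two planes through P
linear system: -0.5443x+0.1885y = -0.0152−-0.3419z; -0.6204x+-0.3203y = -0.0046−-0.2449z
det = 0.2912;  x = 0.0197+-0.5344z,  y = -0.0239+0.2705z
sphere 1 gives Az²+Bz+C=0 with A=1.3588, B=0.1466, C=-0.0892;  B²−4AC=0.5061;  roots -0.3157, 0.2078;  negative root z = -0.3157
x = 0.1885, y = -0.1093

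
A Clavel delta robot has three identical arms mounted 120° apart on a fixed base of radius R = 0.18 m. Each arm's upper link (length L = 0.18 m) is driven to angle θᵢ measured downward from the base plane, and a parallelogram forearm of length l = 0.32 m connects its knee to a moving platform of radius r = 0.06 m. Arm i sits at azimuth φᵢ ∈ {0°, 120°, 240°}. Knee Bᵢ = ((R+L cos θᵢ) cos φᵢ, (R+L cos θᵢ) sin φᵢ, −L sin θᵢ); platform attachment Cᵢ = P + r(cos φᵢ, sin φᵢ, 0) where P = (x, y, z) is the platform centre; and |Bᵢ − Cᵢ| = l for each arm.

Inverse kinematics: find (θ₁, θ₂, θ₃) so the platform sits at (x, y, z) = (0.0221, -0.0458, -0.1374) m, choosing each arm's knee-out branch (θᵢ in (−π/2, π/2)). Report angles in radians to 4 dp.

θ₁ = -0.0877, θ₂ = 0.6110, θ₃ = -0.1749

rotate P by −φ1: (0.0221, -0.0458, -0.1374)
  A cos θ + B sin θ = C:  0.0979·cos θ + -0.1374·sin θ = 0.1096
  √(A²+B²)=0.1687;  θ1 = -0.9517+0.8641 ≈ -0.0877
arm 2 (φ=120.0°): x'=-0.0507, y'=0.0038
  A=0.1707, B=-0.1374, C=(l²−L²−A²−y'²−z²)/(2L)=0.0610
  √(A²+B²)=0.2191;  θ2 = -0.6777+1.2887 ≈ 0.6110
φ3=240.0° → target in arm frame (0.0286, 0.0420)
  A=0.0914, B=-0.1374, C=(l²−L²−A²−y'²−z²)/(2L)=0.1139
  √(A²+B²)=0.1650;  θ3 = -0.9839+0.8090 ≈ -0.1749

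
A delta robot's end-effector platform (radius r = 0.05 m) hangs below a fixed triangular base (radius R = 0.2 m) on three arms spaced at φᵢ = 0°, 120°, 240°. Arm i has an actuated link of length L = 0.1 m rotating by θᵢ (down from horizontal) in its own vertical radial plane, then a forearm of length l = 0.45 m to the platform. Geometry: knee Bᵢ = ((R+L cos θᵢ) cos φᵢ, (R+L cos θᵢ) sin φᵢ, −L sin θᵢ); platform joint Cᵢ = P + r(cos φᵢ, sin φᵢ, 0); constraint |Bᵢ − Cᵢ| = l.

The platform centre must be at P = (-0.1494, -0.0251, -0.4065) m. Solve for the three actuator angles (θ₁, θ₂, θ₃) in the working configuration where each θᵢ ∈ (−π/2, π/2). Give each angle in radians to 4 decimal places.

θ₁ = 1.3088, θ₂ = 0.2619, θ₃ = -0.0003

φ1=0.0° → target in arm frame (-0.1494, -0.0251)
  A cos θ + B sin θ = C:  0.2994·cos θ + -0.4065·sin θ = -0.3151
  θ1 = atan2(B,A) + arccos(C/0.5049) = 1.3088
arm 2 (φ=120.0°): x'=0.0530, y'=0.1419
  A=0.0970, B=-0.4065, C=(l²−L²−A²−y'²−z²)/(2L)=-0.0115
  θ2 = atan2(B,A) + arccos(C/0.4179) = 0.2619
rotate P by −φ3: (0.0964, -0.1168, -0.4065)
  A cos θ + B sin θ = C:  0.0536·cos θ + -0.4065·sin θ = 0.0537
  θ3 = atan2(B,A) + arccos(C/0.4100) = -0.0003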